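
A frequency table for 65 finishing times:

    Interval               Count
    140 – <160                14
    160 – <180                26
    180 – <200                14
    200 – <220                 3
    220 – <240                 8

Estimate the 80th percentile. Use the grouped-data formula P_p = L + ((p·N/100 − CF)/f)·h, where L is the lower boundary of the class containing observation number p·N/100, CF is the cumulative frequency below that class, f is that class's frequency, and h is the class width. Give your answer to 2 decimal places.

N = 65; target position k = 80/100 · 65 = 52.
Cumulative frequencies: 14, 40, 54, 57, 65.
Observation 52 falls in the class 180 – <200.
L = 180, CF = 40, f = 14, h = 20.
P80 = 180 + ((52 − 40)/14)·20 = 180 + 17.1429 = 197.143.

197.14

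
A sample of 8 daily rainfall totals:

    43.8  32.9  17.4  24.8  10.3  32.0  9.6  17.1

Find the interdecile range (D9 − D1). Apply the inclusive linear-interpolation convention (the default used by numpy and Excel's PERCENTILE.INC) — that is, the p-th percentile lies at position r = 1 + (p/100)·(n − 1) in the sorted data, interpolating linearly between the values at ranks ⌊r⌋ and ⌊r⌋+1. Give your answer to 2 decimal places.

26.08

Sorted: 9.6, 10.3, 17.1, 17.4, 24.8, 32.0, 32.9, 43.8.
n = 8.
P10: r = 1.7; ranks 1–2 are 9.6, 10.3; interpolating gives 10.09.
P90: r = 7.3; ranks 7–8 are 32.9, 43.8; interpolating gives 36.17.
Difference: 36.17 − 10.09 = 26.08.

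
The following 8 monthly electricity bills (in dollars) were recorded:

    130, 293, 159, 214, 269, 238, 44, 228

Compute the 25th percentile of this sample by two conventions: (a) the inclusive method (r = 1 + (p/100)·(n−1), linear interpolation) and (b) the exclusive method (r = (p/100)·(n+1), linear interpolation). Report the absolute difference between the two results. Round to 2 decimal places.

14.50

Sorted: 44, 130, 159, 214, 228, 238, 269, 293.
n = 8.
(a) r = 2.75; between ranks 2 (130) and 3 (159): 151.75.
(b) r = 2.25; between ranks 2 (130) and 3 (159): 137.25.
|151.75 − 137.25| = 14.5.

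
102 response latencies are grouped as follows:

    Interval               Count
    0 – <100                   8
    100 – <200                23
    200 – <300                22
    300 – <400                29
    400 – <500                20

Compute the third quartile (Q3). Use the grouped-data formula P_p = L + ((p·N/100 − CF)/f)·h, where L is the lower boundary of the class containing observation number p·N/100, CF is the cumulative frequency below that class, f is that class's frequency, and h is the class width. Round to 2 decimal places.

N = 102; target position k = 75/100 · 102 = 76.5.
Cumulative frequencies: 8, 31, 53, 82, 102.
Observation 76.5 falls in the class 300 – <400.
L = 300, CF = 53, f = 29, h = 100.
P75 = 300 + ((76.5 − 53)/29)·100 = 300 + 81.0345 = 381.034.

381.03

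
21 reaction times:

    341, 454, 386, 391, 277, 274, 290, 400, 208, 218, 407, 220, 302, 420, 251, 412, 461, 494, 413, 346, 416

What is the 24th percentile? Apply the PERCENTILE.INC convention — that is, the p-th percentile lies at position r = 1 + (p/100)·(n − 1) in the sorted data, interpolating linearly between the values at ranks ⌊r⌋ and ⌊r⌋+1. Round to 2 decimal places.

276.40

Sorted: 208, 218, 220, 251, 274, 277, 290, 302, 341, 346, 386, 391, 400, 407, 412, 413, 416, 420, 454, 461, 494.
n = 21.
r = 1 + (24/100)·(21 − 1) = 1 + 4.8 = 5.8.
Rank 5 is 274 and rank 6 is 277.
Interpolate: 274 + 0.8·(277 − 274) = 274 + 0.8·3 = 276.4.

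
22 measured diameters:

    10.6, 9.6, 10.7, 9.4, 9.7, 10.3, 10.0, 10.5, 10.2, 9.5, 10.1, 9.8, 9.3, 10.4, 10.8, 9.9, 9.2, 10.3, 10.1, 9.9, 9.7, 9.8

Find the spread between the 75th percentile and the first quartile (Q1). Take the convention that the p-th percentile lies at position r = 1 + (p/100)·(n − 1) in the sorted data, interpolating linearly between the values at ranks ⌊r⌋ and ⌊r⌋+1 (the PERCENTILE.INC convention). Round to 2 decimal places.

0.60

Sorted: 9.2, 9.3, 9.4, 9.5, 9.6, 9.7, 9.7, 9.8, 9.8, 9.9, 9.9, 10.0, 10.1, 10.1, 10.2, 10.3, 10.3, 10.4, 10.5, 10.6, 10.7, 10.8.
n = 22.
P25: r = 6.25; ranks 6–7 are 9.7, 9.7; interpolating gives 9.7.
P75: r = 16.75; ranks 16–17 are 10.3, 10.3; interpolating gives 10.3.
Difference: 10.3 − 9.7 = 0.6.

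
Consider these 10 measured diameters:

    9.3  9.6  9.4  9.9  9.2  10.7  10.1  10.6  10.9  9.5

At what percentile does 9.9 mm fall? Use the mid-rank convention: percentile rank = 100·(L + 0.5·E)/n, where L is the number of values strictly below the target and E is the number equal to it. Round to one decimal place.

Sorted: 9.2, 9.3, 9.4, 9.5, 9.6, 9.9, 10.1, 10.6, 10.7, 10.9.
Count below 9.9: L = 5; count equal: E = 1; n = 10.
Percentile rank = 100·(5 + 0.5·1)/10 = 100·5.5/10 = 55.

55.0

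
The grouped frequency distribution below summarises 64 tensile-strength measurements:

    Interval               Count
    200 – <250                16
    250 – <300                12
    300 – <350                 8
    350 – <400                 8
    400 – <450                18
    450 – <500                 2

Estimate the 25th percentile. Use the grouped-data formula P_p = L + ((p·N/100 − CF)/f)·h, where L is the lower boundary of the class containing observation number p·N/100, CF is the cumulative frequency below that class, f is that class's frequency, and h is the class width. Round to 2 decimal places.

N = 64; target position k = 25/100 · 64 = 16.
Cumulative frequencies: 16, 28, 36, 44, 62, 64.
Observation 16 falls in the class 200 – <250.
L = 200, CF = 0, f = 16, h = 50.
P25 = 200 + ((16 − 0)/16)·50 = 200 + 50 = 250.

250.00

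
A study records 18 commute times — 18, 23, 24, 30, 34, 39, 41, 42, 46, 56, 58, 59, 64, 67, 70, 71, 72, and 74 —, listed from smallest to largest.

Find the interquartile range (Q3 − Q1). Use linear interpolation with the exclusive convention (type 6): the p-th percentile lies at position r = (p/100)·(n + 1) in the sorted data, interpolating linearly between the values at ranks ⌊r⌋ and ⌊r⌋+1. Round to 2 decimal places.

34.75

n = 18.
P25: r = 4.75; ranks 4–5 are 30, 34; interpolating gives 33.
P75: r = 14.25; ranks 14–15 are 67, 70; interpolating gives 67.75.
Difference: 67.75 − 33 = 34.75.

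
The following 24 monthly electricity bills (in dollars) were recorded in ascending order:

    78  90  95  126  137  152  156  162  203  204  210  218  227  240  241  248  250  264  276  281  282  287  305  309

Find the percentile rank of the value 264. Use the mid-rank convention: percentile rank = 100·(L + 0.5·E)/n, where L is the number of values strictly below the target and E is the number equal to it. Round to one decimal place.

Count below 264: L = 17; count equal: E = 1; n = 24.
Percentile rank = 100·(17 + 0.5·1)/24 = 100·17.5/24 = 72.92.

72.9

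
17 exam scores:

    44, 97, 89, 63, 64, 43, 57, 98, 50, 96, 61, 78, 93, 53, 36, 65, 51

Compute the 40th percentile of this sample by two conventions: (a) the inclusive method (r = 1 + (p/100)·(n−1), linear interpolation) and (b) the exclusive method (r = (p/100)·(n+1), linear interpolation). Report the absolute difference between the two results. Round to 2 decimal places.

0.80

Sorted: 36, 43, 44, 50, 51, 53, 57, 61, 63, 64, 65, 78, 89, 93, 96, 97, 98.
n = 17.
(a) r = 7.4; between ranks 7 (57) and 8 (61): 58.6.
(b) r = 7.2; between ranks 7 (57) and 8 (61): 57.8.
|58.6 − 57.8| = 0.8.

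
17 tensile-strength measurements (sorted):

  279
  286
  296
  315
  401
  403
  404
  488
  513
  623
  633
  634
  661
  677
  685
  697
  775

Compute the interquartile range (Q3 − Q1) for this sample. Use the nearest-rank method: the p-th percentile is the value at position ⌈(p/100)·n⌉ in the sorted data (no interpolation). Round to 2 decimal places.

260.00

n = 17.
P25: rank ⌈25/100·17⌉ = 5 → 401.
P75: rank ⌈75/100·17⌉ = 13 → 661.
Difference: 661 − 401 = 260.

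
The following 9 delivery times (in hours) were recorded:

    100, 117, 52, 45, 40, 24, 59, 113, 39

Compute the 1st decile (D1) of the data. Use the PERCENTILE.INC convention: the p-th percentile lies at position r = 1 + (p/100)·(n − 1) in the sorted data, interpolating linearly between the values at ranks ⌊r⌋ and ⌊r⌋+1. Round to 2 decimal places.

Sorted: 24, 39, 40, 45, 52, 59, 100, 113, 117.
n = 9.
r = 1 + (10/100)·(9 − 1) = 1 + 0.8 = 1.8.
Rank 1 is 24 and rank 2 is 39.
Interpolate: 24 + 0.8·(39 − 24) = 24 + 0.8·15 = 36.

36.00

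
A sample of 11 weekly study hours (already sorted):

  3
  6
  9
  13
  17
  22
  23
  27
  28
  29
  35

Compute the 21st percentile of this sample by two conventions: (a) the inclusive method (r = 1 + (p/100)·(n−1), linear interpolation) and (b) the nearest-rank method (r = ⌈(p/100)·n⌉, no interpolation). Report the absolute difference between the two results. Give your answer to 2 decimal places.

0.40

n = 11.
(a) r = 3.1; between ranks 3 (9) and 4 (13): 9.4.
(b) the nearest-rank method: rank 3 → 9.
|9.4 − 9| = 0.4.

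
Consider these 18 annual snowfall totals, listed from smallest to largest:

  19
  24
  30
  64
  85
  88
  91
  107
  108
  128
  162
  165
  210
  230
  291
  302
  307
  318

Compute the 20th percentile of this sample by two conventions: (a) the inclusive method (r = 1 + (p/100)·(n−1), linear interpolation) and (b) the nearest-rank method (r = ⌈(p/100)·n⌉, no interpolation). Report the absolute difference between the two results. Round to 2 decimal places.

8.40

n = 18.
(a) r = 4.4; between ranks 4 (64) and 5 (85): 72.4.
(b) the nearest-rank method: rank 4 → 64.
|72.4 − 64| = 8.4.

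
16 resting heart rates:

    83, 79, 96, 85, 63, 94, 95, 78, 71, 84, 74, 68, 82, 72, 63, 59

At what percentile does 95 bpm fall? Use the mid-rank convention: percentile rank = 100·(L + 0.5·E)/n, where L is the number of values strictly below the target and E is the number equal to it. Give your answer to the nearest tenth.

Sorted: 59, 63, 63, 68, 71, 72, 74, 78, 79, 82, 83, 84, 85, 94, 95, 96.
Count below 95: L = 14; count equal: E = 1; n = 16.
Percentile rank = 100·(14 + 0.5·1)/16 = 100·14.5/16 = 90.62.

90.6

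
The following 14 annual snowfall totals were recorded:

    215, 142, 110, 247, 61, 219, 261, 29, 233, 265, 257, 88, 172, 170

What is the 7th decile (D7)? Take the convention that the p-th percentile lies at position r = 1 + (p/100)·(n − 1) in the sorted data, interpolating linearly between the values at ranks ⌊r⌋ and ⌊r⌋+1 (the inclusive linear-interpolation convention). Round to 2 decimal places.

234.40

Sorted: 29, 61, 88, 110, 142, 170, 172, 215, 219, 233, 247, 257, 261, 265.
n = 14.
r = 1 + (70/100)·(14 − 1) = 1 + 9.1 = 10.1.
Rank 10 is 233 and rank 11 is 247.
Interpolate: 233 + 0.1·(247 − 233) = 233 + 0.1·14 = 234.4.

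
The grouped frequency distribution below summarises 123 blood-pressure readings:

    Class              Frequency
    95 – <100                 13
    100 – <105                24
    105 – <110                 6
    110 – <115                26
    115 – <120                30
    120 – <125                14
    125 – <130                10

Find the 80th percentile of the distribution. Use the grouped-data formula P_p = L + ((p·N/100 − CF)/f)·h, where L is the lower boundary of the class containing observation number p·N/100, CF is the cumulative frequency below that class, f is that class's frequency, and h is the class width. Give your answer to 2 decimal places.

119.90

N = 123; target position k = 80/100 · 123 = 98.4.
Cumulative frequencies: 13, 37, 43, 69, 99, 113, 123.
Observation 98.4 falls in the class 115 – <120.
L = 115, CF = 69, f = 30, h = 5.
P80 = 115 + ((98.4 − 69)/30)·5 = 115 + 4.9 = 119.9.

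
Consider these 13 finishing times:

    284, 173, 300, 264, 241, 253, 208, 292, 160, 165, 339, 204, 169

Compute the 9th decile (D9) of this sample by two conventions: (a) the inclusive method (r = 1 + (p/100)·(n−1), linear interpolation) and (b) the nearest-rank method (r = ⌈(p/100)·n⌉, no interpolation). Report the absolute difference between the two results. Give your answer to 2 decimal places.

Sorted: 160, 165, 169, 173, 204, 208, 241, 253, 264, 284, 292, 300, 339.
n = 13.
(a) r = 11.8; between ranks 11 (292) and 12 (300): 298.4.
(b) the nearest-rank method: rank 12 → 300.
|298.4 − 300| = 1.6.

1.60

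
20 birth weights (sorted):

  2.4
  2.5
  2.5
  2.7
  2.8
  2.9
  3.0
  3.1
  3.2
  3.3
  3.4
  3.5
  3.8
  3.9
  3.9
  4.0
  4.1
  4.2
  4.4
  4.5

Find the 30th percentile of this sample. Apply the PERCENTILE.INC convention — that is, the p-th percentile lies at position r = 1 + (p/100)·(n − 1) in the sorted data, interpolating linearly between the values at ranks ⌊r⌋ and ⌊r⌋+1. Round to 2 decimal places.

n = 20.
r = 1 + (30/100)·(20 − 1) = 1 + 5.7 = 6.7.
Rank 6 is 2.9 and rank 7 is 3.0.
Interpolate: 2.9 + 0.7·(3.0 − 2.9) = 2.9 + 0.7·0.1 = 2.97.

2.97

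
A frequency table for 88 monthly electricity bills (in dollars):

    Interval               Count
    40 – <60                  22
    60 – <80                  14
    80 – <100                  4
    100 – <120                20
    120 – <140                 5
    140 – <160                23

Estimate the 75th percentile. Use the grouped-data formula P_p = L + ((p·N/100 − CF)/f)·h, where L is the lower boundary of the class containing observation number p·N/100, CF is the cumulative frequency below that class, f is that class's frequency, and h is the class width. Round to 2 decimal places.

140.87

N = 88; target position k = 75/100 · 88 = 66.
Cumulative frequencies: 22, 36, 40, 60, 65, 88.
Observation 66 falls in the class 140 – <160.
L = 140, CF = 65, f = 23, h = 20.
P75 = 140 + ((66 − 65)/23)·20 = 140 + 0.869565 = 140.87.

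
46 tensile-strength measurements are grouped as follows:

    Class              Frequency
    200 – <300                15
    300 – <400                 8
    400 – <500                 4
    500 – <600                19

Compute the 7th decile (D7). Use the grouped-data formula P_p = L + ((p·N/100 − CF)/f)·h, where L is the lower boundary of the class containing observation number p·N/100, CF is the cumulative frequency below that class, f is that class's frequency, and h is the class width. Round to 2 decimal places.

527.37

N = 46; target position k = 70/100 · 46 = 32.2.
Cumulative frequencies: 15, 23, 27, 46.
Observation 32.2 falls in the class 500 – <600.
L = 500, CF = 27, f = 19, h = 100.
P70 = 500 + ((32.2 − 27)/19)·100 = 500 + 27.3684 = 527.368.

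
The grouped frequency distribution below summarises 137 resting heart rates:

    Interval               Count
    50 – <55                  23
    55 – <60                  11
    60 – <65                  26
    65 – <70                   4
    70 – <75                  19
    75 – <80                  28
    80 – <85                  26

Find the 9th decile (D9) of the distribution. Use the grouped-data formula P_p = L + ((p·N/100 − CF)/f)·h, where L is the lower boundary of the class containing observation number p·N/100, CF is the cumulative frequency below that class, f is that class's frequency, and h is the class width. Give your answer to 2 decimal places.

N = 137; target position k = 90/100 · 137 = 123.3.
Cumulative frequencies: 23, 34, 60, 64, 83, 111, 137.
Observation 123.3 falls in the class 80 – <85.
L = 80, CF = 111, f = 26, h = 5.
P90 = 80 + ((123.3 − 111)/26)·5 = 80 + 2.36538 = 82.3654.

82.37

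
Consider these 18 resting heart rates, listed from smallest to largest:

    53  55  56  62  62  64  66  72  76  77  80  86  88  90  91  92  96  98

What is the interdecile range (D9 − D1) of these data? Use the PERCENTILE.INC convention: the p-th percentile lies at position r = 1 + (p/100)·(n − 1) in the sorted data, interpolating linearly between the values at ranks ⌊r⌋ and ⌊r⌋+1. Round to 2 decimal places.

n = 18.
P10: r = 2.7; ranks 2–3 are 55, 56; interpolating gives 55.7.
P90: r = 16.3; ranks 16–17 are 92, 96; interpolating gives 93.2.
Difference: 93.2 − 55.7 = 37.5.

37.50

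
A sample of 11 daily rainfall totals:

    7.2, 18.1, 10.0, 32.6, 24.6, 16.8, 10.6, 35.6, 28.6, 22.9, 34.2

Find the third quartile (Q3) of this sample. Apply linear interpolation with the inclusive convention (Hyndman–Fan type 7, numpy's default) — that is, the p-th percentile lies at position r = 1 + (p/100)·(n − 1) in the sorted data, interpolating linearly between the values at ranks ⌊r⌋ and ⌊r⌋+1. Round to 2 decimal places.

30.60

Sorted: 7.2, 10.0, 10.6, 16.8, 18.1, 22.9, 24.6, 28.6, 32.6, 34.2, 35.6.
n = 11.
r = 1 + (75/100)·(11 − 1) = 1 + 7.5 = 8.5.
Rank 8 is 28.6 and rank 9 is 32.6.
Interpolate: 28.6 + 0.5·(32.6 − 28.6) = 28.6 + 0.5·4 = 30.6.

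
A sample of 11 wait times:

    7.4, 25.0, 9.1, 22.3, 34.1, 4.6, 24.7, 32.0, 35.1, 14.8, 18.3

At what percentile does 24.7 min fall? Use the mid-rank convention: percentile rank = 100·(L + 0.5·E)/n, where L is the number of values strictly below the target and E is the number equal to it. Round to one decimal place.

59.1

Sorted: 4.6, 7.4, 9.1, 14.8, 18.3, 22.3, 24.7, 25.0, 32.0, 34.1, 35.1.
Count below 24.7: L = 6; count equal: E = 1; n = 11.
Percentile rank = 100·(6 + 0.5·1)/11 = 100·6.5/11 = 59.09.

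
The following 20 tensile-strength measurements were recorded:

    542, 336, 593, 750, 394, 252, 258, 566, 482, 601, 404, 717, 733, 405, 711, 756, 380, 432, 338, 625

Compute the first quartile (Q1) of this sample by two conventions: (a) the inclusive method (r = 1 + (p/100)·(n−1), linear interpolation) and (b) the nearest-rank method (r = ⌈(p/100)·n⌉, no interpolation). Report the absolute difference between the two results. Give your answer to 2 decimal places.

Sorted: 252, 258, 336, 338, 380, 394, 404, 405, 432, 482, 542, 566, 593, 601, 625, 711, 717, 733, 750, 756.
n = 20.
(a) r = 5.75; between ranks 5 (380) and 6 (394): 390.5.
(b) the nearest-rank method: rank 5 → 380.
|390.5 − 380| = 10.5.

10.50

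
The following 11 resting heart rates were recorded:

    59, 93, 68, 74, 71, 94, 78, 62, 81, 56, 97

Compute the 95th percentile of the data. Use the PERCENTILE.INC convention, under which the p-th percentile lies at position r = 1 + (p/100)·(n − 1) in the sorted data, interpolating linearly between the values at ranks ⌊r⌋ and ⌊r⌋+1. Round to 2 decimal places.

Sorted: 56, 59, 62, 68, 71, 74, 78, 81, 93, 94, 97.
n = 11.
r = 1 + (95/100)·(11 − 1) = 1 + 9.5 = 10.5.
Rank 10 is 94 and rank 11 is 97.
Interpolate: 94 + 0.5·(97 − 94) = 94 + 0.5·3 = 95.5.

95.50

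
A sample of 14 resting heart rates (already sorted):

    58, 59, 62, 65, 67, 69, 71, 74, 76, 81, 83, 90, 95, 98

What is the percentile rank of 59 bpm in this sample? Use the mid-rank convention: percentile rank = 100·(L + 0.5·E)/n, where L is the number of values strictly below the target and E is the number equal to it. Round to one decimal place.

10.7

Count below 59: L = 1; count equal: E = 1; n = 14.
Percentile rank = 100·(1 + 0.5·1)/14 = 100·1.5/14 = 10.71.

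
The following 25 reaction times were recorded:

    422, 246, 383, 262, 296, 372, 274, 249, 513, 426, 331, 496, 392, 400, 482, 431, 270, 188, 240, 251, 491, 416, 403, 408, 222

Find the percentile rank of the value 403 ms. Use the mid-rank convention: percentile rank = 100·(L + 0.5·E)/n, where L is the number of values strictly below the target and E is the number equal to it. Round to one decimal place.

62.0

Sorted: 188, 222, 240, 246, 249, 251, 262, 270, 274, 296, 331, 372, 383, 392, 400, 403, 408, 416, 422, 426, 431, 482, 491, 496, 513.
Count below 403: L = 15; count equal: E = 1; n = 25.
Percentile rank = 100·(15 + 0.5·1)/25 = 100·15.5/25 = 62.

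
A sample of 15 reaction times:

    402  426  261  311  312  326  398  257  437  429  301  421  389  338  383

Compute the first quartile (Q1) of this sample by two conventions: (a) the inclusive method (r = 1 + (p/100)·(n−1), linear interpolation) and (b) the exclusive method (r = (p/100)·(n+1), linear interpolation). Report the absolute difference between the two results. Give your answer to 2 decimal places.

0.50

Sorted: 257, 261, 301, 311, 312, 326, 338, 383, 389, 398, 402, 421, 426, 429, 437.
n = 15.
(a) r = 4.5; between ranks 4 (311) and 5 (312): 311.5.
(b) r = 4 → value at rank 4 = 311.
|311.5 − 311| = 0.5.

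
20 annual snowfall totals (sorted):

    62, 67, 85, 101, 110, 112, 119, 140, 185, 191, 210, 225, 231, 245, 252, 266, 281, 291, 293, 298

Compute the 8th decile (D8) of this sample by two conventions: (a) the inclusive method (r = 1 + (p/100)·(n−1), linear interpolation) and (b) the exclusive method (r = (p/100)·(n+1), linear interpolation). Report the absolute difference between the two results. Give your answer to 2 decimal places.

9.00

n = 20.
(a) r = 16.2; between ranks 16 (266) and 17 (281): 269.
(b) r = 16.8; between ranks 16 (266) and 17 (281): 278.
|269 − 278| = 9.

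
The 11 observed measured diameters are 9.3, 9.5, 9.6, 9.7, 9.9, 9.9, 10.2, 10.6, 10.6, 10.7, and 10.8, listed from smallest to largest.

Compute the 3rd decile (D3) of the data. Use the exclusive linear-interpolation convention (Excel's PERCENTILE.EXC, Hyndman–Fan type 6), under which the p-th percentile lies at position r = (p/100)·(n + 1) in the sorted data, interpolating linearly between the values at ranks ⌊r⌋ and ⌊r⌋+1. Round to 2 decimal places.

n = 11.
r = (30/100)·(11 + 1) = 3.6.
Rank 3 is 9.6 and rank 4 is 9.7.
Interpolate: 9.6 + 0.6·(9.7 − 9.6) = 9.6 + 0.6·0.1 = 9.66.

9.66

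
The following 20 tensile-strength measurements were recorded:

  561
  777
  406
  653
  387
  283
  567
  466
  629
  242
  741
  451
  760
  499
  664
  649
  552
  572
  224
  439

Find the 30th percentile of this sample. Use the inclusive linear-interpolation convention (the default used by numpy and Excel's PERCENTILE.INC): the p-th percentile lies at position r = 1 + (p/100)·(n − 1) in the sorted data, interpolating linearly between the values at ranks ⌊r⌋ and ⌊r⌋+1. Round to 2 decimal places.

447.40

Sorted: 224, 242, 283, 387, 406, 439, 451, 466, 499, 552, 561, 567, 572, 629, 649, 653, 664, 741, 760, 777.
n = 20.
r = 1 + (30/100)·(20 − 1) = 1 + 5.7 = 6.7.
Rank 6 is 439 and rank 7 is 451.
Interpolate: 439 + 0.7·(451 − 439) = 439 + 0.7·12 = 447.4.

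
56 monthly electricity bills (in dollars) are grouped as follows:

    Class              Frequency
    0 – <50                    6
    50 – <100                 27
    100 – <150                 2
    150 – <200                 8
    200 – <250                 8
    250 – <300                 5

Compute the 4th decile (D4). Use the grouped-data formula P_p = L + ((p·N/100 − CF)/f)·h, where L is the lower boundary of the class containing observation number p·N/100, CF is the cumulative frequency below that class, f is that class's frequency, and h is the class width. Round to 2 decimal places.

N = 56; target position k = 40/100 · 56 = 22.4.
Cumulative frequencies: 6, 33, 35, 43, 51, 56.
Observation 22.4 falls in the class 50 – <100.
L = 50, CF = 6, f = 27, h = 50.
P40 = 50 + ((22.4 − 6)/27)·50 = 50 + 30.3704 = 80.3704.

80.37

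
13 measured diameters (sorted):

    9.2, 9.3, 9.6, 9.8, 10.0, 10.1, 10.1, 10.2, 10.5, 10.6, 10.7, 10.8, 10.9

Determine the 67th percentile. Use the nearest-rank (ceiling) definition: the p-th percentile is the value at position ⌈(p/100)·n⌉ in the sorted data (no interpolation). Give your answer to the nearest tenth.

10.5

n = 13.
Position = ⌈67/100 · 13⌉ = ⌈8.71⌉ = 9.
The value at rank 9 is 10.5.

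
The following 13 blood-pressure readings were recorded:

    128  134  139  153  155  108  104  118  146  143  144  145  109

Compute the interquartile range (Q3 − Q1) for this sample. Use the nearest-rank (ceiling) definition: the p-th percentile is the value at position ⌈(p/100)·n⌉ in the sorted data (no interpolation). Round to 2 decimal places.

27.00

Sorted: 104, 108, 109, 118, 128, 134, 139, 143, 144, 145, 146, 153, 155.
n = 13.
P25: rank ⌈25/100·13⌉ = 4 → 118.
P75: rank ⌈75/100·13⌉ = 10 → 145.
Difference: 145 − 118 = 27.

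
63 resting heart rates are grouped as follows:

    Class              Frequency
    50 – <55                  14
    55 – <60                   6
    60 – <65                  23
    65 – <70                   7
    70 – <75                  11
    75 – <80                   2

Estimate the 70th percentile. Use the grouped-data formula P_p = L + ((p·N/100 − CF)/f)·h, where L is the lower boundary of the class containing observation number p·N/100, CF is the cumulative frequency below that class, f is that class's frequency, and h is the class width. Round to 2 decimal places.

N = 63; target position k = 70/100 · 63 = 44.1.
Cumulative frequencies: 14, 20, 43, 50, 61, 63.
Observation 44.1 falls in the class 65 – <70.
L = 65, CF = 43, f = 7, h = 5.
P70 = 65 + ((44.1 − 43)/7)·5 = 65 + 0.785714 = 65.7857.

65.79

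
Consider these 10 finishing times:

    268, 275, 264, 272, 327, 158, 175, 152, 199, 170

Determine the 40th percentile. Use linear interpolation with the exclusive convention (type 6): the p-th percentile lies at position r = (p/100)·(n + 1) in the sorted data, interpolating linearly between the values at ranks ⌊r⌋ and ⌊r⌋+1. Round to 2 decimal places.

Sorted: 152, 158, 170, 175, 199, 264, 268, 272, 275, 327.
n = 10.
r = (40/100)·(10 + 1) = 4.4.
Rank 4 is 175 and rank 5 is 199.
Interpolate: 175 + 0.4·(199 − 175) = 175 + 0.4·24 = 184.6.

184.60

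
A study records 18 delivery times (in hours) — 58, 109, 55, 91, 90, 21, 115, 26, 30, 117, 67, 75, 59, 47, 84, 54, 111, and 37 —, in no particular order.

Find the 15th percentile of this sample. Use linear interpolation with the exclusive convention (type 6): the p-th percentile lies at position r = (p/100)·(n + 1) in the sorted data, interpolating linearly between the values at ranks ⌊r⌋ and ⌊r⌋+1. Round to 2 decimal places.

Sorted: 21, 26, 30, 37, 47, 54, 55, 58, 59, 67, 75, 84, 90, 91, 109, 111, 115, 117.
n = 18.
r = (15/100)·(18 + 1) = 2.85.
Rank 2 is 26 and rank 3 is 30.
Interpolate: 26 + 0.85·(30 − 26) = 26 + 0.85·4 = 29.4.

29.40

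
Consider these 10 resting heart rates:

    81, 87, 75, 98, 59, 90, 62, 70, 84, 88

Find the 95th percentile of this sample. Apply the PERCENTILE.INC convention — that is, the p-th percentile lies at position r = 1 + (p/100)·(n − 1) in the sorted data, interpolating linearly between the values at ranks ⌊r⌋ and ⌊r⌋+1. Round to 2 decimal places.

Sorted: 59, 62, 70, 75, 81, 84, 87, 88, 90, 98.
n = 10.
r = 1 + (95/100)·(10 − 1) = 1 + 8.55 = 9.55.
Rank 9 is 90 and rank 10 is 98.
Interpolate: 90 + 0.55·(98 − 90) = 90 + 0.55·8 = 94.4.

94.40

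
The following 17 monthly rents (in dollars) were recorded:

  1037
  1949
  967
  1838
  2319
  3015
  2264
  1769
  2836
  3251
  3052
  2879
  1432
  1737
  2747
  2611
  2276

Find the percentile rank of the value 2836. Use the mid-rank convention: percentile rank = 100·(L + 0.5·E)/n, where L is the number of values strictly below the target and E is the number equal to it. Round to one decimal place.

73.5

Sorted: 967, 1037, 1432, 1737, 1769, 1838, 1949, 2264, 2276, 2319, 2611, 2747, 2836, 2879, 3015, 3052, 3251.
Count below 2836: L = 12; count equal: E = 1; n = 17.
Percentile rank = 100·(12 + 0.5·1)/17 = 100·12.5/17 = 73.53.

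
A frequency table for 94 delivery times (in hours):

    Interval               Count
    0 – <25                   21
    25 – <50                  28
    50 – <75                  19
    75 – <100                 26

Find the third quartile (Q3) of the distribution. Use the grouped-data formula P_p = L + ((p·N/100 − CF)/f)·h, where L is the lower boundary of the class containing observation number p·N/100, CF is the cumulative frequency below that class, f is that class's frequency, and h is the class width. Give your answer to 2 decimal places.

77.40

N = 94; target position k = 75/100 · 94 = 70.5.
Cumulative frequencies: 21, 49, 68, 94.
Observation 70.5 falls in the class 75 – <100.
L = 75, CF = 68, f = 26, h = 25.
P75 = 75 + ((70.5 − 68)/26)·25 = 75 + 2.40385 = 77.4038.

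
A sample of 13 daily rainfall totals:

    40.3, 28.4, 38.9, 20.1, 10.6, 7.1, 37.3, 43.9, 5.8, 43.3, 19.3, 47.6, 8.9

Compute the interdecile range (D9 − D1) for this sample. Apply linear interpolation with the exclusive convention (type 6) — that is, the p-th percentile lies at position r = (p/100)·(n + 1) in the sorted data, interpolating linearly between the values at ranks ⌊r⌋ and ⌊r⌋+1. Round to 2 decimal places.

39.80

Sorted: 5.8, 7.1, 8.9, 10.6, 19.3, 20.1, 28.4, 37.3, 38.9, 40.3, 43.3, 43.9, 47.6.
n = 13.
P10: r = 1.4; ranks 1–2 are 5.8, 7.1; interpolating gives 6.32.
P90: r = 12.6; ranks 12–13 are 43.9, 47.6; interpolating gives 46.12.
Difference: 46.12 − 6.32 = 39.8.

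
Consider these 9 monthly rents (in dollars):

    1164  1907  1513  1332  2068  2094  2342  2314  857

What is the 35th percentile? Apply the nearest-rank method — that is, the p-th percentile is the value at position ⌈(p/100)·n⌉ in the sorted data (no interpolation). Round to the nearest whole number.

Sorted: 857, 1164, 1332, 1513, 1907, 2068, 2094, 2314, 2342.
n = 9.
Position = ⌈35/100 · 9⌉ = ⌈3.15⌉ = 4.
The value at rank 4 is 1513.

1513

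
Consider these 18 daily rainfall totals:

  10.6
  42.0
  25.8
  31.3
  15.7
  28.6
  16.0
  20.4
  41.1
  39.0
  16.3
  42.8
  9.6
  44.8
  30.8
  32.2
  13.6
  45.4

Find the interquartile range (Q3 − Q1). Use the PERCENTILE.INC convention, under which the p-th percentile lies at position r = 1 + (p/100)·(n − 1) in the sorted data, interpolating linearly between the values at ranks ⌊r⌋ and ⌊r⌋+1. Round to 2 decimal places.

Sorted: 9.6, 10.6, 13.6, 15.7, 16.0, 16.3, 20.4, 25.8, 28.6, 30.8, 31.3, 32.2, 39.0, 41.1, 42.0, 42.8, 44.8, 45.4.
n = 18.
P25: r = 5.25; ranks 5–6 are 16.0, 16.3; interpolating gives 16.075.
P75: r = 13.75; ranks 13–14 are 39.0, 41.1; interpolating gives 40.575.
Difference: 40.575 − 16.075 = 24.5.

24.50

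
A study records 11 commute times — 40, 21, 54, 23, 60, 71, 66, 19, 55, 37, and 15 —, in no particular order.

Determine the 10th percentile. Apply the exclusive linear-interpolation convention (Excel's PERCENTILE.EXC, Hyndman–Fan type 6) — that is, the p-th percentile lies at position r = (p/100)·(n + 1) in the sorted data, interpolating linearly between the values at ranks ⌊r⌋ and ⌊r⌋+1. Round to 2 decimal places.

Sorted: 15, 19, 21, 23, 37, 40, 54, 55, 60, 66, 71.
n = 11.
r = (10/100)·(11 + 1) = 1.2.
Rank 1 is 15 and rank 2 is 19.
Interpolate: 15 + 0.2·(19 − 15) = 15 + 0.2·4 = 15.8.

15.80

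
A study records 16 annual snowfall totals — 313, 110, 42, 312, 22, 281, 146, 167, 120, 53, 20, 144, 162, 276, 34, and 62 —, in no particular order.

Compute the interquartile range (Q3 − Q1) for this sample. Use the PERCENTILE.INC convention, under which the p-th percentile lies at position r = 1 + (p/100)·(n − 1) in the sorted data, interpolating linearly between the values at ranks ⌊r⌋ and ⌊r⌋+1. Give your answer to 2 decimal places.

Sorted: 20, 22, 34, 42, 53, 62, 110, 120, 144, 146, 162, 167, 276, 281, 312, 313.
n = 16.
P25: r = 4.75; ranks 4–5 are 42, 53; interpolating gives 50.25.
P75: r = 12.25; ranks 12–13 are 167, 276; interpolating gives 194.25.
Difference: 194.25 − 50.25 = 144.

144.00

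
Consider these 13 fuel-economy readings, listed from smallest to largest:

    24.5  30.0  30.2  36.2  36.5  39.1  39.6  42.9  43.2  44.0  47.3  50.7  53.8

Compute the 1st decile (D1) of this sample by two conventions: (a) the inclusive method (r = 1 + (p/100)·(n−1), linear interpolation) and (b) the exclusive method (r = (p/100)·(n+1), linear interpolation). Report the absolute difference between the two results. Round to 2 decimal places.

n = 13.
(a) r = 2.2; between ranks 2 (30.0) and 3 (30.2): 30.04.
(b) r = 1.4; between ranks 1 (24.5) and 2 (30.0): 26.7.
|30.04 − 26.7| = 3.34.

3.34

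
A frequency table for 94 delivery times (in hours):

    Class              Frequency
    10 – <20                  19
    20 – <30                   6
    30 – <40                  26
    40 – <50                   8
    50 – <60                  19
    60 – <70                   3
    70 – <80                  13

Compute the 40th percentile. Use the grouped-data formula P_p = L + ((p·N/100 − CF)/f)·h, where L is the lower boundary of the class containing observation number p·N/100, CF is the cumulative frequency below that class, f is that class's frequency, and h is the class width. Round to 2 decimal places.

34.85

N = 94; target position k = 40/100 · 94 = 37.6.
Cumulative frequencies: 19, 25, 51, 59, 78, 81, 94.
Observation 37.6 falls in the class 30 – <40.
L = 30, CF = 25, f = 26, h = 10.
P40 = 30 + ((37.6 − 25)/26)·10 = 30 + 4.84615 = 34.8462.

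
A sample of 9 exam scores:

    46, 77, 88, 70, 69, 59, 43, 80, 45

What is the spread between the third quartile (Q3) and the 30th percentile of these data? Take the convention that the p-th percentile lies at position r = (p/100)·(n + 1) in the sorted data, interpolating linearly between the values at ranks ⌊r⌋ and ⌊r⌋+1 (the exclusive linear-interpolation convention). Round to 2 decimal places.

Sorted: 43, 45, 46, 59, 69, 70, 77, 80, 88.
n = 9.
P30: r = 3 (integer) → 46.
P75: r = 7.5; ranks 7–8 are 77, 80; interpolating gives 78.5.
Difference: 78.5 − 46 = 32.5.

32.50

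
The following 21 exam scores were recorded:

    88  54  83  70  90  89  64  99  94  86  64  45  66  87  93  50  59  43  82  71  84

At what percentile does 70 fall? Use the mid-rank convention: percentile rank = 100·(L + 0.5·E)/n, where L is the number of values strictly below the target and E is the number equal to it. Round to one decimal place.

Sorted: 43, 45, 50, 54, 59, 64, 64, 66, 70, 71, 82, 83, 84, 86, 87, 88, 89, 90, 93, 94, 99.
Count below 70: L = 8; count equal: E = 1; n = 21.
Percentile rank = 100·(8 + 0.5·1)/21 = 100·8.5/21 = 40.48.

40.5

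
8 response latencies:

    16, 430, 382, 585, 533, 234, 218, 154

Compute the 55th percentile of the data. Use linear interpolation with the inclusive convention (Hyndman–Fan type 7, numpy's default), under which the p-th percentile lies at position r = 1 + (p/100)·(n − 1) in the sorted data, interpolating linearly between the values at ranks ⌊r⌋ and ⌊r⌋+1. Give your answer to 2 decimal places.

Sorted: 16, 154, 218, 234, 382, 430, 533, 585.
n = 8.
r = 1 + (55/100)·(8 − 1) = 1 + 3.85 = 4.85.
Rank 4 is 234 and rank 5 is 382.
Interpolate: 234 + 0.85·(382 − 234) = 234 + 0.85·148 = 359.8.

359.80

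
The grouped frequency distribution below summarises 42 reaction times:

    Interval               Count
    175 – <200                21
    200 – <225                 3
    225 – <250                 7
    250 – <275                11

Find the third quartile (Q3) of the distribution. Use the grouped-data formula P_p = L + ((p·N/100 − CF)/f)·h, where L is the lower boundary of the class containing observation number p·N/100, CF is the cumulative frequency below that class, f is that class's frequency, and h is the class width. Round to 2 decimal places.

N = 42; target position k = 75/100 · 42 = 31.5.
Cumulative frequencies: 21, 24, 31, 42.
Observation 31.5 falls in the class 250 – <275.
L = 250, CF = 31, f = 11, h = 25.
P75 = 250 + ((31.5 − 31)/11)·25 = 250 + 1.13636 = 251.136.

251.14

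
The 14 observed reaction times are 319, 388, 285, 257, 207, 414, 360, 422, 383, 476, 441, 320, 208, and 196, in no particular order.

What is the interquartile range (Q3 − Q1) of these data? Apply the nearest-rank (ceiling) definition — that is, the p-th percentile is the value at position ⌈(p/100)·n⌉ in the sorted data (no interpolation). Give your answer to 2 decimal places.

Sorted: 196, 207, 208, 257, 285, 319, 320, 360, 383, 388, 414, 422, 441, 476.
n = 14.
P25: rank ⌈25/100·14⌉ = 4 → 257.
P75: rank ⌈75/100·14⌉ = 11 → 414.
Difference: 414 − 257 = 157.

157.00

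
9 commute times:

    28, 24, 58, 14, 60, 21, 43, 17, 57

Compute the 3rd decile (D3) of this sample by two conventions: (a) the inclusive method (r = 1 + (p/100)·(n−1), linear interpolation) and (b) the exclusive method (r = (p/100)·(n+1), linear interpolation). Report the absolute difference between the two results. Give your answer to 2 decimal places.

1.20

Sorted: 14, 17, 21, 24, 28, 43, 57, 58, 60.
n = 9.
(a) r = 3.4; between ranks 3 (21) and 4 (24): 22.2.
(b) r = 3 → value at rank 3 = 21.
|22.2 − 21| = 1.2.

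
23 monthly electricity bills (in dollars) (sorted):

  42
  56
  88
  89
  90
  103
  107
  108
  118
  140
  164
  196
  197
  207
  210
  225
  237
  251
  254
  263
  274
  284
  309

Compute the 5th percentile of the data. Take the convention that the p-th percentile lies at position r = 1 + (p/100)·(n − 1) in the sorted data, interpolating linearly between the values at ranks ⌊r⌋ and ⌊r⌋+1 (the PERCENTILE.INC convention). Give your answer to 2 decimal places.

59.20

n = 23.
r = 1 + (5/100)·(23 − 1) = 1 + 1.1 = 2.1.
Rank 2 is 56 and rank 3 is 88.
Interpolate: 56 + 0.1·(88 − 56) = 56 + 0.1·32 = 59.2.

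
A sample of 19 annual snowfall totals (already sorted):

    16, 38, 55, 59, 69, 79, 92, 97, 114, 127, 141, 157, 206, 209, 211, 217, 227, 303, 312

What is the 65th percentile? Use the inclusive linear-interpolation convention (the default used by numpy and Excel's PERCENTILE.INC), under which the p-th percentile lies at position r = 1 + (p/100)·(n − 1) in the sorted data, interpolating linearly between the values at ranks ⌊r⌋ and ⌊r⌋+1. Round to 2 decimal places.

191.30

n = 19.
r = 1 + (65/100)·(19 − 1) = 1 + 11.7 = 12.7.
Rank 12 is 157 and rank 13 is 206.
Interpolate: 157 + 0.7·(206 − 157) = 157 + 0.7·49 = 191.3.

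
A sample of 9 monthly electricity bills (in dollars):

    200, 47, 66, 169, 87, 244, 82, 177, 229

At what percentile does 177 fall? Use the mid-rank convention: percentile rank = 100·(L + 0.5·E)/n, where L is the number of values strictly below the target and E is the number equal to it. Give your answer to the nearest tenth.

61.1

Sorted: 47, 66, 82, 87, 169, 177, 200, 229, 244.
Count below 177: L = 5; count equal: E = 1; n = 9.
Percentile rank = 100·(5 + 0.5·1)/9 = 100·5.5/9 = 61.11.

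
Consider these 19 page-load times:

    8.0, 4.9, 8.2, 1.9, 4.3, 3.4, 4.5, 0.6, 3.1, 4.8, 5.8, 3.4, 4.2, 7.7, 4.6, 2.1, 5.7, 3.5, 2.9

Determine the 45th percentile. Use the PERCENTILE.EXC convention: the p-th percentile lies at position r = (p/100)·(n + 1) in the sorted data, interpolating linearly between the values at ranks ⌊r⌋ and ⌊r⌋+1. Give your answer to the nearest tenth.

4.2

Sorted: 0.6, 1.9, 2.1, 2.9, 3.1, 3.4, 3.4, 3.5, 4.2, 4.3, 4.5, 4.6, 4.8, 4.9, 5.7, 5.8, 7.7, 8.0, 8.2.
n = 19.
r = (45/100)·(19 + 1) = 9.
r is an integer, so P45 is the value at rank 9: 4.2.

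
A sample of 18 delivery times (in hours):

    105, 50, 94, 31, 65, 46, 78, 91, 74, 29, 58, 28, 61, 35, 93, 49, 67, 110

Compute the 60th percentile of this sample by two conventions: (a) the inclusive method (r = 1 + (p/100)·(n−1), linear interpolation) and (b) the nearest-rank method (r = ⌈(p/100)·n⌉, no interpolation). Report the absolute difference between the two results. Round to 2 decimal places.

Sorted: 28, 29, 31, 35, 46, 49, 50, 58, 61, 65, 67, 74, 78, 91, 93, 94, 105, 110.
n = 18.
(a) r = 11.2; between ranks 11 (67) and 12 (74): 68.4.
(b) the nearest-rank method: rank 11 → 67.
|68.4 − 67| = 1.4.

1.40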